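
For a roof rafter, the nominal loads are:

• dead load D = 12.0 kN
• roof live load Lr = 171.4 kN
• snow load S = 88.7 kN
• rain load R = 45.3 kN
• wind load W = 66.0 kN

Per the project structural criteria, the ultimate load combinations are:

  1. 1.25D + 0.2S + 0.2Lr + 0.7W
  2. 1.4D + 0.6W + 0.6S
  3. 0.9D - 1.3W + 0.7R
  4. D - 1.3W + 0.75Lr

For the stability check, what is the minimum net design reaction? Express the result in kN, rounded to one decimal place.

1. 1.25(12.0) + 0.2(88.7) + 0.2(171.4) + 0.7(66.0) = 15.0 + 17.7 + 34.3 + 46.2 = 113.2
2. 1.4(12.0) + 0.6(66.0) + 0.6(88.7) = 16.8 + 39.6 + 53.2 = 109.6
3. 0.9(12.0) - 1.3(66.0) + 0.7(45.3) = 10.8 - 85.8 + 31.7 = -43.3
4. 1.0(12.0) - 1.3(66.0) + 0.75(171.4) = 12.0 - 85.8 + 128.6 = 54.8
Combination 3 gives the minimum: -43.3 kN.

-43.3 kN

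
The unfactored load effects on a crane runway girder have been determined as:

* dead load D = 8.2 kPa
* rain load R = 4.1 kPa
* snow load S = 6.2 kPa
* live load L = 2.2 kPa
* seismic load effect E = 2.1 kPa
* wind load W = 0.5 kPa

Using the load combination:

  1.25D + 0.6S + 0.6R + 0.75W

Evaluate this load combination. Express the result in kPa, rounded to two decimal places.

16.81 kPa

1.25(8.2) + 0.6(6.2) + 0.6(4.1) + 0.75(0.5) = 10.25 + 3.72 + 2.46 + 0.38 = 16.81
p_u = 16.81 kPa.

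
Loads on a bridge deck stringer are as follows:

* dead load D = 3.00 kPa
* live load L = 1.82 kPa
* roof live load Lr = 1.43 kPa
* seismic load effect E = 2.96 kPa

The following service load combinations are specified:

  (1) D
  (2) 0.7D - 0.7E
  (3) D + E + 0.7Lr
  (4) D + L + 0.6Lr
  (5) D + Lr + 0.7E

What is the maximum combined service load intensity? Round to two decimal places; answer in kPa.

(1) 1.0(3.00) = 3.00
(2) 0.7(3.00) - 0.7(2.96) = 2.10 - 2.07 = 0.03
(3) 1.0(3.00) + 1.0(2.96) + 0.7(1.43) = 3.00 + 2.96 + 1.00 = 6.96
(4) 1.0(3.00) + 1.0(1.82) + 0.6(1.43) = 3.00 + 1.82 + 0.86 = 5.68
(5) 1.0(3.00) + 1.0(1.43) + 0.7(2.96) = 3.00 + 1.43 + 2.07 = 6.50
Combination 3 governs: q = 6.96 kPa.

6.96 kPa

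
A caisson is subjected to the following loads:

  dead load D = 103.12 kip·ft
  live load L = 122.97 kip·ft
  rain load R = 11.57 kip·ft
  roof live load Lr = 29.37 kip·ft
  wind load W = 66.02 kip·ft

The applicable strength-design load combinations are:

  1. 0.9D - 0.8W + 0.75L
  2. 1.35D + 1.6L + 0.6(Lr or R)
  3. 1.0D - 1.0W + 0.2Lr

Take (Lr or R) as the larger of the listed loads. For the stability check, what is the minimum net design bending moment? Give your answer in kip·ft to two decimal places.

42.97 kip·ft

(Lr or R) → Lr = 29.37 kip·ft.
1. 0.9(103.12) - 0.8(66.02) + 0.75(122.97) = 132.22
2. 1.35(103.12) + 1.6(122.97) + 0.6(29.37) = 353.59
3. 1.0(103.12) - 1.0(66.02) + 0.2(29.37) = 42.97
Combination 3 gives the minimum: 42.97 kip·ft.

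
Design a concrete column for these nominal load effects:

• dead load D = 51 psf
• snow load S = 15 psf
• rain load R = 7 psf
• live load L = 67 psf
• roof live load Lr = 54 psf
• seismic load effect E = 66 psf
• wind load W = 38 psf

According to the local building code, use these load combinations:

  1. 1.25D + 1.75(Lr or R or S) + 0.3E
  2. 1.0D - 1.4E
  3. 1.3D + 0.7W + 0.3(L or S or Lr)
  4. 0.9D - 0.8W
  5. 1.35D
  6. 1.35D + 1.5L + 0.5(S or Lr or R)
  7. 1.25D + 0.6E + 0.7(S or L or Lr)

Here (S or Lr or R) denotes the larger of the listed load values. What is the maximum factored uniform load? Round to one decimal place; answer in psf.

196.4 psf

(Lr or R or S) → Lr = 54 psf; (L or S or Lr) → L = 67 psf; (S or Lr or R) → Lr = 54 psf; (S or L or Lr) → L = 67 psf.
1. 1.25(51) + 1.75(54) + 0.3(66) = 63.8 + 94.5 + 19.8 = 178.1
2. 1.0(51) - 1.4(66) = 51.0 - 92.4 = -41.4
3. 1.3(51) + 0.7(38) + 0.3(67) = 66.3 + 26.6 + 20.1 = 113.0
4. 0.9(51) - 0.8(38) = 45.9 - 30.4 = 15.5
5. 1.35(51) = 68.9
6. 1.35(51) + 1.5(67) + 0.5(54) = 68.9 + 100.5 + 27.0 = 196.4
7. 1.25(51) + 0.6(66) + 0.7(67) = 63.8 + 39.6 + 46.9 = 150.3
Combination 6 governs: q_u = 196.4 psf.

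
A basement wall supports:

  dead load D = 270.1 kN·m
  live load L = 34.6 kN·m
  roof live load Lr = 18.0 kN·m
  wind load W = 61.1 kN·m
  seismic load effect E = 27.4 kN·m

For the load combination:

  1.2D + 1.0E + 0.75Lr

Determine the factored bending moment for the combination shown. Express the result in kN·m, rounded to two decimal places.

365.02 kN·m

1.2(270.1) + 1.0(27.4) + 0.75(18.0) = 324.12 + 27.40 + 13.50 = 365.02
M_u = 365.02 kN·m.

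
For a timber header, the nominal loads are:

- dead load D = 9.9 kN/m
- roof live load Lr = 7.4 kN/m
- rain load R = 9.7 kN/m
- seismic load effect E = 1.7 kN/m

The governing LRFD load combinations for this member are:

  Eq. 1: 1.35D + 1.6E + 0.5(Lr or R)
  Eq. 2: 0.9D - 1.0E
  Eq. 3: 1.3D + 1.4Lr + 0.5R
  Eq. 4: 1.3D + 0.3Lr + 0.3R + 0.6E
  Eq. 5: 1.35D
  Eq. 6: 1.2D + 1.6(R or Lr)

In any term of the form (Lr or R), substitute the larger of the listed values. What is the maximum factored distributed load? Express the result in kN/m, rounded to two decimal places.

28.08 kN/m

(Lr or R) → R = 9.7 kN/m; (R or Lr) → R = 9.7 kN/m.
Eq. 1: 1.35(9.9) + 1.6(1.7) + 0.5(9.7) = 13.37 + 2.72 + 4.85 = 20.94
Eq. 2: 0.9(9.9) - 1.0(1.7) = 8.91 - 1.70 = 7.21
Eq. 3: 1.3(9.9) + 1.4(7.4) + 0.5(9.7) = 12.87 + 10.36 + 4.85 = 28.08
Eq. 4: 1.3(9.9) + 0.3(7.4) + 0.3(9.7) + 0.6(1.7) = 12.87 + 2.22 + 2.91 + 1.02 = 19.02
Eq. 5: 1.35(9.9) = 13.37
Eq. 6: 1.2(9.9) + 1.6(9.7) = 11.88 + 15.52 = 27.40
Maximum is from combination 3.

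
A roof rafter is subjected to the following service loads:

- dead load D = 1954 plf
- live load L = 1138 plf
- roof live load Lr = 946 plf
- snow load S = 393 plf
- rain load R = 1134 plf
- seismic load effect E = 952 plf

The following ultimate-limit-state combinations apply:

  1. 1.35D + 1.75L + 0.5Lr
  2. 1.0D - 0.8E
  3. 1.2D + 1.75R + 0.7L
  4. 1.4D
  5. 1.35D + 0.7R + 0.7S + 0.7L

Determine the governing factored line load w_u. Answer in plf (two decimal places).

1. 1.35(1954) + 1.75(1138) + 0.5(946) = 5102.40
2. 1.0(1954) - 0.8(952) = 1192.40
3. 1.2(1954) + 1.75(1134) + 0.7(1138) = 5125.90
4. 1.4(1954) = 2735.60
5. 1.35(1954) + 0.7(1134) + 0.7(393) + 0.7(1138) = 4503.40
Maximum is from combination 3.

5125.90 plf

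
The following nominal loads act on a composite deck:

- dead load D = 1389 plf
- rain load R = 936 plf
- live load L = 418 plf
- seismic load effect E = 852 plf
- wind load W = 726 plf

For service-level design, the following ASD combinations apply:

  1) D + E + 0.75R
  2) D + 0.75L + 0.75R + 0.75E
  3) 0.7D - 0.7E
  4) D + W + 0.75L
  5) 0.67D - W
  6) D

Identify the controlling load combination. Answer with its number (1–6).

1) 1.0(1389) + 1.0(852) + 0.75(936) = 1389.00 + 852.00 + 702.00 = 2943.00
2) 1.0(1389) + 0.75(418) + 0.75(936) + 0.75(852) = 1389.00 + 313.50 + 702.00 + 639.00 = 3043.50
3) 0.7(1389) - 0.7(852) = 972.30 - 596.40 = 375.90
4) 1.0(1389) + 1.0(726) + 0.75(418) = 1389.00 + 726.00 + 313.50 = 2428.50
5) 0.67(1389) - 1.0(726) = 930.63 - 726.00 = 204.63
6) 1.0(1389) = 1389.00
The largest value is 3043.50 plf from combination 2.

Combination 2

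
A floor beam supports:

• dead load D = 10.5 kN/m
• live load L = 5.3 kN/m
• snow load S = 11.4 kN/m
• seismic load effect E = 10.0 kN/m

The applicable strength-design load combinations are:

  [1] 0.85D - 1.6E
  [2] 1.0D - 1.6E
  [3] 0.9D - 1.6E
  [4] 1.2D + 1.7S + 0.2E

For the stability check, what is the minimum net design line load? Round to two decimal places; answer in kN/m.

-7.08 kN/m

[1] 0.85(10.5) - 1.6(10.0) = -7.08
[2] 1.0(10.5) - 1.6(10.0) = -5.50
[3] 0.9(10.5) - 1.6(10.0) = -6.55
[4] 1.2(10.5) + 1.7(11.4) + 0.2(10.0) = 33.98
Combination 1 gives the minimum: -7.08 kN/m.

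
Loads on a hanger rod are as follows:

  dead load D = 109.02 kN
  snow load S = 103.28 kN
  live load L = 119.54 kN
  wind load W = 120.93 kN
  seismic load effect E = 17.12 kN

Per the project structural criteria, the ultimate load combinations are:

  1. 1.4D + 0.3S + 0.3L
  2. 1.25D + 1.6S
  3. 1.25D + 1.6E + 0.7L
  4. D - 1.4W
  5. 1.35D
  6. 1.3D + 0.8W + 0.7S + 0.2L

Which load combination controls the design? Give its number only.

Combination 6

1. 1.4(109.02) + 0.3(103.28) + 0.3(119.54) = 219.47
2. 1.25(109.02) + 1.6(103.28) = 301.52
3. 1.25(109.02) + 1.6(17.12) + 0.7(119.54) = 247.35
4. 1.0(109.02) - 1.4(120.93) = -60.28
5. 1.35(109.02) = 147.18
6. 1.3(109.02) + 0.8(120.93) + 0.7(103.28) + 0.2(119.54) = 334.67
The largest value is 334.67 kN from combination 6.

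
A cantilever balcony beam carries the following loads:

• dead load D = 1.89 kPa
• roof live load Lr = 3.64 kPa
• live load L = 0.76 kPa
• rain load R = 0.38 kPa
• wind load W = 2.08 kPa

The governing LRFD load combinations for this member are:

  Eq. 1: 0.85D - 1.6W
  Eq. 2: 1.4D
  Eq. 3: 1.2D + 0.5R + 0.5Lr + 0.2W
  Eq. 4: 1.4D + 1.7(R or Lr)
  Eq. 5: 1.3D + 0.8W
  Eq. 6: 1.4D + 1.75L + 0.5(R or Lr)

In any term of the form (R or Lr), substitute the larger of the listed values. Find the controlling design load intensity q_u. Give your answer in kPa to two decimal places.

8.83 kPa

(R or Lr) → Lr = 3.64 kPa.
Eq. 1: 0.85(1.89) - 1.6(2.08) = 1.61 - 3.33 = -1.72
Eq. 2: 1.4(1.89) = 2.65
Eq. 3: 1.2(1.89) + 0.5(0.38) + 0.5(3.64) + 0.2(2.08) = 4.69
Eq. 4: 1.4(1.89) + 1.7(3.64) = 8.83
Eq. 5: 1.3(1.89) + 0.8(2.08) = 2.46 + 1.66 = 4.12
Eq. 6: 1.4(1.89) + 1.75(0.76) + 0.5(3.64) = 2.65 + 1.33 + 1.82 = 5.80
Combination 4 governs: q_u = 8.83 kPa.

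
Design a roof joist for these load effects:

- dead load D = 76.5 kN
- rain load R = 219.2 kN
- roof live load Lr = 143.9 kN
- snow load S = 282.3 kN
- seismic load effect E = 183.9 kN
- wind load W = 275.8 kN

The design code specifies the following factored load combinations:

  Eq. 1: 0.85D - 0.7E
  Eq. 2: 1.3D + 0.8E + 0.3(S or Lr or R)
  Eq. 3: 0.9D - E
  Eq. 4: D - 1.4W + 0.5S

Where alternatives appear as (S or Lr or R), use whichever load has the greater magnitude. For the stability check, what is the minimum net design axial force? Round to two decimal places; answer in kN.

-168.47 kN

(S or Lr or R) → S = 282.3 kN.
Eq. 1: 0.85(76.5) - 0.7(183.9) = -63.71
Eq. 2: 1.3(76.5) + 0.8(183.9) + 0.3(282.3) = 99.45 + 147.12 + 84.69 = 331.26
Eq. 3: 0.9(76.5) - 1.0(183.9) = 68.85 - 183.90 = -115.05
Eq. 4: 1.0(76.5) - 1.4(275.8) + 0.5(282.3) = 76.50 - 386.12 + 141.15 = -168.47
Combination 4 gives the minimum: -168.47 kN.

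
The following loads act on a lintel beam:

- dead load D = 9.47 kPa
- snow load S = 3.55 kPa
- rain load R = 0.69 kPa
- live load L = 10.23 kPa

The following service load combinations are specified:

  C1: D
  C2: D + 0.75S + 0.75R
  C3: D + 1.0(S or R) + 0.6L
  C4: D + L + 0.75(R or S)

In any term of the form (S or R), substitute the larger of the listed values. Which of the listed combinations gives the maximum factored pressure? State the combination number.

Combination 4

(S or R) → S = 3.55 kPa; (R or S) → S = 3.55 kPa.
C1: 1.0(9.47) = 9.47
C2: 1.0(9.47) + 0.75(3.55) + 0.75(0.69) = 12.65
C3: 1.0(9.47) + 1.0(3.55) + 0.6(10.23) = 19.16
C4: 1.0(9.47) + 1.0(10.23) + 0.75(3.55) = 22.36
The largest value is 22.36 kPa from combination 4.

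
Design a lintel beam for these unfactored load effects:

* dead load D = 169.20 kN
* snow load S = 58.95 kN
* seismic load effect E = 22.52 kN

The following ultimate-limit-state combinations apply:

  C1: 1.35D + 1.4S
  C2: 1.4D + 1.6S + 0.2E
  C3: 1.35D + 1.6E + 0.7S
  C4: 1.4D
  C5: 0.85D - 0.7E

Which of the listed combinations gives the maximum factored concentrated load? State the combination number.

Combination 2

C1: 1.35(169.20) + 1.4(58.95) = 310.95
C2: 1.4(169.20) + 1.6(58.95) + 0.2(22.52) = 335.70
C3: 1.35(169.20) + 1.6(22.52) + 0.7(58.95) = 305.72
C4: 1.4(169.20) = 236.88
C5: 0.85(169.20) - 0.7(22.52) = 128.06
The largest value is 335.70 kN from combination 2.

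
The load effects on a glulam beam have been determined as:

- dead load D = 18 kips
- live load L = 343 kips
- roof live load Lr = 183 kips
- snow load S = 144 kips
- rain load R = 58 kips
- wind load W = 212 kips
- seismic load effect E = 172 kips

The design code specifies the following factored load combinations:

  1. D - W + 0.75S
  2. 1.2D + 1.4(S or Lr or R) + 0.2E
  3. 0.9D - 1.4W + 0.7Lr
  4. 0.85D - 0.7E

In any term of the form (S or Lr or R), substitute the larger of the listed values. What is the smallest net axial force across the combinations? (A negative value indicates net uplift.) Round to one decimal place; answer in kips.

-152.5 kips

(S or Lr or R) → Lr = 183 kips.
1. 1.0(18) - 1.0(212) + 0.75(144) = 18.0 - 212.0 + 108.0 = -86.0
2. 1.2(18) + 1.4(183) + 0.2(172) = 21.6 + 256.2 + 34.4 = 312.2
3. 0.9(18) - 1.4(212) + 0.7(183) = 16.2 - 296.8 + 128.1 = -152.5
4. 0.85(18) - 0.7(172) = 15.3 - 120.4 = -105.1
Combination 3 gives the minimum: -152.5 kips.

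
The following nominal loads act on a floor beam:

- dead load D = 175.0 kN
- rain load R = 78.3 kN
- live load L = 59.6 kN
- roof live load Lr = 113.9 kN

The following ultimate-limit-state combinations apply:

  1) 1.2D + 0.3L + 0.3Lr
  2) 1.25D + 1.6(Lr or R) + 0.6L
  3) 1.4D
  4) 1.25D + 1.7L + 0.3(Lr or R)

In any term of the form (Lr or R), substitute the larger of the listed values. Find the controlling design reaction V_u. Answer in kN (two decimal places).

(Lr or R) → Lr = 113.9 kN.
1) 1.2(175.0) + 0.3(59.6) + 0.3(113.9) = 210.00 + 17.88 + 34.17 = 262.05
2) 1.25(175.0) + 1.6(113.9) + 0.6(59.6) = 218.75 + 182.24 + 35.76 = 436.75
3) 1.4(175.0) = 245.00
4) 1.25(175.0) + 1.7(59.6) + 0.3(113.9) = 218.75 + 101.32 + 34.17 = 354.24
Combination 2 governs: V_u = 436.75 kN.

436.75 kN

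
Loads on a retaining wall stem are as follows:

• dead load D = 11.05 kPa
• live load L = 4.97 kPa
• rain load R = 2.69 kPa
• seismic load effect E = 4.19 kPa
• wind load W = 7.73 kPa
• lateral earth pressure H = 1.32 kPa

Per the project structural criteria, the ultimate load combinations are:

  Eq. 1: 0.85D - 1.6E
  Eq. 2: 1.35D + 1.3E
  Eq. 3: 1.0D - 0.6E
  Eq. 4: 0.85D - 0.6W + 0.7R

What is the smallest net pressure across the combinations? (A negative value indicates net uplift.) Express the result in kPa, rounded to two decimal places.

Eq. 1: 0.85(11.05) - 1.6(4.19) = 9.39 - 6.70 = 2.69
Eq. 2: 1.35(11.05) + 1.3(4.19) = 20.36
Eq. 3: 1.0(11.05) - 0.6(4.19) = 11.05 - 2.51 = 8.54
Eq. 4: 0.85(11.05) - 0.6(7.73) + 0.7(2.69) = 6.64
Combination 1 gives the minimum: 2.69 kPa.

2.69 kPa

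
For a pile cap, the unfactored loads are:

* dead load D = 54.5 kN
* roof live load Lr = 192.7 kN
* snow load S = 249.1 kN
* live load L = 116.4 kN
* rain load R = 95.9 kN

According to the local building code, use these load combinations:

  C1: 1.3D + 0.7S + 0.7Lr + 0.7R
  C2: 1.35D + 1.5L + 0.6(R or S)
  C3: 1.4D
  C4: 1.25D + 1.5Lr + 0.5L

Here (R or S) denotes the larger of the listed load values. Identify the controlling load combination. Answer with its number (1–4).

(R or S) → S = 249.1 kN.
C1: 1.3(54.5) + 0.7(249.1) + 0.7(192.7) + 0.7(95.9) = 447.2
C2: 1.35(54.5) + 1.5(116.4) + 0.6(249.1) = 397.6
C3: 1.4(54.5) = 76.3
C4: 1.25(54.5) + 1.5(192.7) + 0.5(116.4) = 415.4
The largest value is 447.2 kN from combination 1.

Combination 1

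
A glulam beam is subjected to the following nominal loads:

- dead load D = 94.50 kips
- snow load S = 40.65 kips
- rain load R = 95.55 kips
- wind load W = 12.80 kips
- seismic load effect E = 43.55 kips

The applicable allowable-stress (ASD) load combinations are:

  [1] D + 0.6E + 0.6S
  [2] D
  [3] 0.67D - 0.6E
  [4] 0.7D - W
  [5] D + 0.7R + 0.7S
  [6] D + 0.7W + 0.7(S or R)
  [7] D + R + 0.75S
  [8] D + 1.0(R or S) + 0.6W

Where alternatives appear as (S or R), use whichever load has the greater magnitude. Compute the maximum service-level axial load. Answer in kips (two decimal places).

(S or R) → R = 95.55 kips; (R or S) → R = 95.55 kips.
[1] 1.0(94.50) + 0.6(43.55) + 0.6(40.65) = 94.50 + 26.13 + 24.39 = 145.02
[2] 1.0(94.50) = 94.50
[3] 0.67(94.50) - 0.6(43.55) = 63.32 - 26.13 = 37.19
[4] 0.7(94.50) - 1.0(12.80) = 66.15 - 12.80 = 53.35
[5] 1.0(94.50) + 0.7(95.55) + 0.7(40.65) = 189.84
[6] 1.0(94.50) + 0.7(12.80) + 0.7(95.55) = 94.50 + 8.96 + 66.89 = 170.35
[7] 1.0(94.50) + 1.0(95.55) + 0.75(40.65) = 94.50 + 95.55 + 30.49 = 220.54
[8] 1.0(94.50) + 1.0(95.55) + 0.6(12.80) = 94.50 + 95.55 + 7.68 = 197.73
The controlling combination is 7, giving 220.54 kips.

220.54 kips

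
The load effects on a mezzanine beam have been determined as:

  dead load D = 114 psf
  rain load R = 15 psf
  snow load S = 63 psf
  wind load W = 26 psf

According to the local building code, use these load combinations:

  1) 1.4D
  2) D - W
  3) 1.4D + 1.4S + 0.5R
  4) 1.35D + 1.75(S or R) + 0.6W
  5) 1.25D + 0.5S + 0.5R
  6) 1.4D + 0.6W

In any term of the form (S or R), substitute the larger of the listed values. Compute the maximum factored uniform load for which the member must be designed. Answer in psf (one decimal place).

279.8 psf

(S or R) → S = 63 psf.
1) 1.4(114) = 159.6
2) 1.0(114) - 1.0(26) = 88.0
3) 1.4(114) + 1.4(63) + 0.5(15) = 255.3
4) 1.35(114) + 1.75(63) + 0.6(26) = 279.8
5) 1.25(114) + 0.5(63) + 0.5(15) = 181.5
6) 1.4(114) + 0.6(26) = 175.2
The controlling combination is 4, giving 279.8 psf.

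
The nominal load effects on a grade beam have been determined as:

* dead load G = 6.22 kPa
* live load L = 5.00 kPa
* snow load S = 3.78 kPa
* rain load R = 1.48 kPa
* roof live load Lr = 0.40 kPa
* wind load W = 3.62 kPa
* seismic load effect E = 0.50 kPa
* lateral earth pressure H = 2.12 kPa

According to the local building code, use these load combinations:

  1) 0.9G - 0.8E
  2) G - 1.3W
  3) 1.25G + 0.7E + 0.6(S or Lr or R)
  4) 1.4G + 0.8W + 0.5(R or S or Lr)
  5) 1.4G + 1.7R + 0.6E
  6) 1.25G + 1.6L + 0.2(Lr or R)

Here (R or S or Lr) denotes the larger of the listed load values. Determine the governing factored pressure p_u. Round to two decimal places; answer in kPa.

16.07 kPa

(S or Lr or R) → S = 3.78 kPa; (R or S or Lr) → S = 3.78 kPa; (Lr or R) → R = 1.48 kPa.
1) 0.9(6.22) - 0.8(0.50) = 5.60 - 0.40 = 5.20
2) 1.0(6.22) - 1.3(3.62) = 6.22 - 4.71 = 1.51
3) 1.25(6.22) + 0.7(0.50) + 0.6(3.78) = 10.39
4) 1.4(6.22) + 0.8(3.62) + 0.5(3.78) = 13.49
5) 1.4(6.22) + 1.7(1.48) + 0.6(0.50) = 11.52
6) 1.25(6.22) + 1.6(5.00) + 0.2(1.48) = 16.07
Maximum is from combination 6.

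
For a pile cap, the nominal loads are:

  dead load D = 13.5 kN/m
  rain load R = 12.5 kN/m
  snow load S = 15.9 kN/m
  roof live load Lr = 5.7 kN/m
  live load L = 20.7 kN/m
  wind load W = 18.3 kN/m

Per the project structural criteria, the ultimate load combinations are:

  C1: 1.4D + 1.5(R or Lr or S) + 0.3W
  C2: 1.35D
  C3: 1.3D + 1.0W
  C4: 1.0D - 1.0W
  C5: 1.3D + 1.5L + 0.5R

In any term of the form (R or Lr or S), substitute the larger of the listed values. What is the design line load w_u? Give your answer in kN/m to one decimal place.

(R or Lr or S) → S = 15.9 kN/m.
C1: 1.4(13.5) + 1.5(15.9) + 0.3(18.3) = 48.2
C2: 1.35(13.5) = 18.2
C3: 1.3(13.5) + 1.0(18.3) = 17.6 + 18.3 = 35.9
C4: 1.0(13.5) - 1.0(18.3) = 13.5 - 18.3 = -4.8
C5: 1.3(13.5) + 1.5(20.7) + 0.5(12.5) = 54.9
The controlling combination is 5, giving 54.9 kN/m.

54.9 kN/m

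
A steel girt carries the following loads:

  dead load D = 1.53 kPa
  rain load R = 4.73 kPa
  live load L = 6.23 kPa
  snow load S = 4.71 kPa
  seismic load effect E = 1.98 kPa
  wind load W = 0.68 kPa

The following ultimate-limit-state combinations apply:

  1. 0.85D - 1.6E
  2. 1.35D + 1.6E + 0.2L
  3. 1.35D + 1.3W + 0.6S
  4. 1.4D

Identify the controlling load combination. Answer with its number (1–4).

1. 0.85(1.53) - 1.6(1.98) = 1.30 - 3.17 = -1.87
2. 1.35(1.53) + 1.6(1.98) + 0.2(6.23) = 6.48
3. 1.35(1.53) + 1.3(0.68) + 0.6(4.71) = 2.07 + 0.88 + 2.83 = 5.78
4. 1.4(1.53) = 2.14
The largest value is 6.48 kPa from combination 2.

Combination 2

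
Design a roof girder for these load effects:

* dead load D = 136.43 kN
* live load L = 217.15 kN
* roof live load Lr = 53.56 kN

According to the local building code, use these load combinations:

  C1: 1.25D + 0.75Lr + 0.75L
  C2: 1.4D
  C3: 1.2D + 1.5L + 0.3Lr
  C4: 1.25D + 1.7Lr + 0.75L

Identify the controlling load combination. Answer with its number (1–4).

C1: 1.25(136.43) + 0.75(53.56) + 0.75(217.15) = 170.54 + 40.17 + 162.86 = 373.57
C2: 1.4(136.43) = 191.00
C3: 1.2(136.43) + 1.5(217.15) + 0.3(53.56) = 505.51
C4: 1.25(136.43) + 1.7(53.56) + 0.75(217.15) = 170.54 + 91.05 + 162.86 = 424.45
The largest value is 505.51 kN from combination 3.

Combination 3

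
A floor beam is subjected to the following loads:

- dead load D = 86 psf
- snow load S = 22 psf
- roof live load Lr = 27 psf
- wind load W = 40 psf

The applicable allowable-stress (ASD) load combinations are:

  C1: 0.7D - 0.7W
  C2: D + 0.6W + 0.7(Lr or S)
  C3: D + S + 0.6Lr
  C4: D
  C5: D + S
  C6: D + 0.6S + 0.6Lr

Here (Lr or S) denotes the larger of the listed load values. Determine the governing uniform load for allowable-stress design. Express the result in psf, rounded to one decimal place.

(Lr or S) → Lr = 27 psf.
C1: 0.7(86) - 0.7(40) = 32.2
C2: 1.0(86) + 0.6(40) + 0.7(27) = 128.9
C3: 1.0(86) + 1.0(22) + 0.6(27) = 124.2
C4: 1.0(86) = 86.0
C5: 1.0(86) + 1.0(22) = 108.0
C6: 1.0(86) + 0.6(22) + 0.6(27) = 115.4
The controlling combination is 2, giving 128.9 psf.

128.9 psf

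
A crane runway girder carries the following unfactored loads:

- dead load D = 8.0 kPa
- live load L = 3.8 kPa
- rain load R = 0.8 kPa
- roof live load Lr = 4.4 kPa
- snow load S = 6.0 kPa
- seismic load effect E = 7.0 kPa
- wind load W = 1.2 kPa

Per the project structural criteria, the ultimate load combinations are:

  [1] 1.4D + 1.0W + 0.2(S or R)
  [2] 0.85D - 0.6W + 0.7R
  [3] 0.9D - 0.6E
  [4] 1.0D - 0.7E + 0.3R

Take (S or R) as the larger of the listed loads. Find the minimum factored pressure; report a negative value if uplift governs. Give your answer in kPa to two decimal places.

3.00 kPa

(S or R) → S = 6.0 kPa.
[1] 1.4(8.0) + 1.0(1.2) + 0.2(6.0) = 11.20 + 1.20 + 1.20 = 13.60
[2] 0.85(8.0) - 0.6(1.2) + 0.7(0.8) = 6.80 - 0.72 + 0.56 = 6.64
[3] 0.9(8.0) - 0.6(7.0) = 7.20 - 4.20 = 3.00
[4] 1.0(8.0) - 0.7(7.0) + 0.3(0.8) = 8.00 - 4.90 + 0.24 = 3.34
Combination 3 gives the minimum: 3.00 kPa.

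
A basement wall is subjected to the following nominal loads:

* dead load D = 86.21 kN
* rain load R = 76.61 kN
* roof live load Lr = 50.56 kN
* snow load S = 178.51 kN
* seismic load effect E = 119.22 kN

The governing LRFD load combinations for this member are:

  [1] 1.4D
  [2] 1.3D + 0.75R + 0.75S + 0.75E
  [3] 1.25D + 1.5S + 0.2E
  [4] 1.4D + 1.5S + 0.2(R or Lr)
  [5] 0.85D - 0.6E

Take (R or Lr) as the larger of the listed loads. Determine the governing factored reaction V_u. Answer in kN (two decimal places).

(R or Lr) → R = 76.61 kN.
[1] 1.4(86.21) = 120.69
[2] 1.3(86.21) + 0.75(76.61) + 0.75(178.51) + 0.75(119.22) = 112.07 + 57.46 + 133.88 + 89.42 = 392.83
[3] 1.25(86.21) + 1.5(178.51) + 0.2(119.22) = 107.76 + 267.77 + 23.84 = 399.37
[4] 1.4(86.21) + 1.5(178.51) + 0.2(76.61) = 120.69 + 267.77 + 15.32 = 403.78
[5] 0.85(86.21) - 0.6(119.22) = 73.28 - 71.53 = 1.75
The controlling combination is 4, giving 403.78 kN.

403.78 kN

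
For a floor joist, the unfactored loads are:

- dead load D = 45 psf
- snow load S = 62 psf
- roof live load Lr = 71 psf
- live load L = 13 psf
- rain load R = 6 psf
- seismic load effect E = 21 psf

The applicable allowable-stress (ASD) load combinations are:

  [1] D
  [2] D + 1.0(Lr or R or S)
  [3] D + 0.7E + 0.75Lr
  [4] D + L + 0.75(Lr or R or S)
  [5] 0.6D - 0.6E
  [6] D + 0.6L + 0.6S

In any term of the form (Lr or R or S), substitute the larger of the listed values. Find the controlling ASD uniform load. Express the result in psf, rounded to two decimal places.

116.00 psf

(Lr or R or S) → Lr = 71 psf.
[1] 1.0(45) = 45.00
[2] 1.0(45) + 1.0(71) = 45.00 + 71.00 = 116.00
[3] 1.0(45) + 0.7(21) + 0.75(71) = 45.00 + 14.70 + 53.25 = 112.95
[4] 1.0(45) + 1.0(13) + 0.75(71) = 45.00 + 13.00 + 53.25 = 111.25
[5] 0.6(45) - 0.6(21) = 27.00 - 12.60 = 14.40
[6] 1.0(45) + 0.6(13) + 0.6(62) = 45.00 + 7.80 + 37.20 = 90.00
The controlling combination is 2, giving 116.00 psf.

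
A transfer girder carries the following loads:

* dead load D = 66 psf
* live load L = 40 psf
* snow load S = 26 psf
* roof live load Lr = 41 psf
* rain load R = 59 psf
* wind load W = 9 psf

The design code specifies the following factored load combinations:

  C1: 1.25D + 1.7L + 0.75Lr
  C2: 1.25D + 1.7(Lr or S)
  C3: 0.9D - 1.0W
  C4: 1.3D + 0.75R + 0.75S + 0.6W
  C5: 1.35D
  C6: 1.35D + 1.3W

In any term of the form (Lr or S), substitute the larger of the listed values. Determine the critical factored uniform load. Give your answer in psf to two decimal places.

181.25 psf

(Lr or S) → Lr = 41 psf.
C1: 1.25(66) + 1.7(40) + 0.75(41) = 82.50 + 68.00 + 30.75 = 181.25
C2: 1.25(66) + 1.7(41) = 82.50 + 69.70 = 152.20
C3: 0.9(66) - 1.0(9) = 59.40 - 9.00 = 50.40
C4: 1.3(66) + 0.75(59) + 0.75(26) + 0.6(9) = 85.80 + 44.25 + 19.50 + 5.40 = 154.95
C5: 1.35(66) = 89.10
C6: 1.35(66) + 1.3(9) = 89.10 + 11.70 = 100.80
Combination 1 governs: q_u = 181.25 psf.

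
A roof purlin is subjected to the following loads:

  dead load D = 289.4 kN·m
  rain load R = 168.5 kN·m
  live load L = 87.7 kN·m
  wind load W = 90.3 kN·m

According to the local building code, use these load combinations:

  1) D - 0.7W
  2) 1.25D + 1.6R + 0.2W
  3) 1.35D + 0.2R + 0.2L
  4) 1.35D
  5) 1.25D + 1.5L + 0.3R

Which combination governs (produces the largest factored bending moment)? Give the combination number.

Combination 2

1) 1.0(289.4) - 0.7(90.3) = 226.19
2) 1.25(289.4) + 1.6(168.5) + 0.2(90.3) = 649.41
3) 1.35(289.4) + 0.2(168.5) + 0.2(87.7) = 441.93
4) 1.35(289.4) = 390.69
5) 1.25(289.4) + 1.5(87.7) + 0.3(168.5) = 543.85
The largest value is 649.41 kN·m from combination 2.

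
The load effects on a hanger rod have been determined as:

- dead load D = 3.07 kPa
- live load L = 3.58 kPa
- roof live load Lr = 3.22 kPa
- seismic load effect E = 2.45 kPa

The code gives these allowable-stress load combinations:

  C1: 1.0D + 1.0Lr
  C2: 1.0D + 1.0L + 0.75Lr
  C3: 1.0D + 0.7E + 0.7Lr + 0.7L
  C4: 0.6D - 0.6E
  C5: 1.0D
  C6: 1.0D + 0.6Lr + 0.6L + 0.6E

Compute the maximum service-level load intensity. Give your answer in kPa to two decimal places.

9.55 kPa

C1: 1.0(3.07) + 1.0(3.22) = 3.07 + 3.22 = 6.29
C2: 1.0(3.07) + 1.0(3.58) + 0.75(3.22) = 3.07 + 3.58 + 2.42 = 9.07
C3: 1.0(3.07) + 0.7(2.45) + 0.7(3.22) + 0.7(3.58) = 3.07 + 1.72 + 2.25 + 2.51 = 9.55
C4: 0.6(3.07) - 0.6(2.45) = 1.84 - 1.47 = 0.37
C5: 1.0(3.07) = 3.07
C6: 1.0(3.07) + 0.6(3.22) + 0.6(3.58) + 0.6(2.45) = 3.07 + 1.93 + 2.15 + 1.47 = 8.62
The controlling combination is 3, giving 9.55 kPa.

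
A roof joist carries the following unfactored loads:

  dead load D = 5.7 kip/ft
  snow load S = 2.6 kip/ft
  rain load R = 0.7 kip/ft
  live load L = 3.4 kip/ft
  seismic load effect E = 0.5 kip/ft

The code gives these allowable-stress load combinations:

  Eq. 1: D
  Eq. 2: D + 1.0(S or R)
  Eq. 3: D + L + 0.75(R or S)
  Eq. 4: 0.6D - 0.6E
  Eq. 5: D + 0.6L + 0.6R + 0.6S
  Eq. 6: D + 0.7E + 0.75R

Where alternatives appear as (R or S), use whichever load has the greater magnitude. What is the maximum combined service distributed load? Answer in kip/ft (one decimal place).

(S or R) → S = 2.6 kip/ft; (R or S) → S = 2.6 kip/ft.
Eq. 1: 1.0(5.7) = 5.7
Eq. 2: 1.0(5.7) + 1.0(2.6) = 5.7 + 2.6 = 8.3
Eq. 3: 1.0(5.7) + 1.0(3.4) + 0.75(2.6) = 5.7 + 3.4 + 2.0 = 11.1
Eq. 4: 0.6(5.7) - 0.6(0.5) = 3.4 - 0.3 = 3.1
Eq. 5: 1.0(5.7) + 0.6(3.4) + 0.6(0.7) + 0.6(2.6) = 5.7 + 2.0 + 0.4 + 1.6 = 9.7
Eq. 6: 1.0(5.7) + 0.7(0.5) + 0.75(0.7) = 5.7 + 0.4 + 0.5 = 6.6
Combination 3 governs: w = 11.1 kip/ft.

11.1 kip/ft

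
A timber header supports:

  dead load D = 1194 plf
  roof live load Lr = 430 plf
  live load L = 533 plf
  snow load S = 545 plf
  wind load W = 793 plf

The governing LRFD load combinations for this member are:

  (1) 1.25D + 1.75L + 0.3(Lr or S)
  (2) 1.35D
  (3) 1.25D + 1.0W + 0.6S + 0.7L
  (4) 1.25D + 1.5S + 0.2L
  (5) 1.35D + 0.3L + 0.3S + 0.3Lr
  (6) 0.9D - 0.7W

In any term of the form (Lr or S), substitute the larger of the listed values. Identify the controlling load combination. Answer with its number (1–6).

(Lr or S) → S = 545 plf.
(1) 1.25(1194) + 1.75(533) + 0.3(545) = 1492.50 + 932.75 + 163.50 = 2588.75
(2) 1.35(1194) = 1611.90
(3) 1.25(1194) + 1.0(793) + 0.6(545) + 0.7(533) = 1492.50 + 793.00 + 327.00 + 373.10 = 2985.60
(4) 1.25(1194) + 1.5(545) + 0.2(533) = 1492.50 + 817.50 + 106.60 = 2416.60
(5) 1.35(1194) + 0.3(533) + 0.3(545) + 0.3(430) = 1611.90 + 159.90 + 163.50 + 129.00 = 2064.30
(6) 0.9(1194) - 0.7(793) = 1074.60 - 555.10 = 519.50
The largest value is 2985.60 plf from combination 3.

Combination 3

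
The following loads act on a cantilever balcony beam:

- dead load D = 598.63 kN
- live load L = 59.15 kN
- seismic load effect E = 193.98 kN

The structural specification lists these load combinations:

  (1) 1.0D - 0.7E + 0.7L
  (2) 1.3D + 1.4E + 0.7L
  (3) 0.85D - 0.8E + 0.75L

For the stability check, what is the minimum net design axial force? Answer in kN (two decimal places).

(1) 1.0(598.63) - 0.7(193.98) + 0.7(59.15) = 504.25
(2) 1.3(598.63) + 1.4(193.98) + 0.7(59.15) = 1091.20
(3) 0.85(598.63) - 0.8(193.98) + 0.75(59.15) = 398.01
Combination 3 gives the minimum: 398.01 kN.

398.01 kN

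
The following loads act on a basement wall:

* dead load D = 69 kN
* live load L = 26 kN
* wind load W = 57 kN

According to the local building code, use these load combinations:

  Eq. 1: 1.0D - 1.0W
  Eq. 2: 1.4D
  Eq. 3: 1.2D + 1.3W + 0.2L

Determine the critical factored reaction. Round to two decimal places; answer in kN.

162.10 kN

Eq. 1: 1.0(69) - 1.0(57) = 12.00
Eq. 2: 1.4(69) = 96.60
Eq. 3: 1.2(69) + 1.3(57) + 0.2(26) = 162.10
The controlling combination is 3, giving 162.10 kN.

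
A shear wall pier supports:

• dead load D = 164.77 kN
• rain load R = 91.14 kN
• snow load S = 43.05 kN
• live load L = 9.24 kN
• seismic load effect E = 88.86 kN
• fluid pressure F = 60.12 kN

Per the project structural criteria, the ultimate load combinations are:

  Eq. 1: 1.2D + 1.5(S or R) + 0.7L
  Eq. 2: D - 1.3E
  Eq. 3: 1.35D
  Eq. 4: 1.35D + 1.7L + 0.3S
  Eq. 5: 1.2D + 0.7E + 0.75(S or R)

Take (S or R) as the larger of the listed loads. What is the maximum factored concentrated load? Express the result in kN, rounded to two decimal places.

340.90 kN

(S or R) → R = 91.14 kN.
Eq. 1: 1.2(164.77) + 1.5(91.14) + 0.7(9.24) = 340.90
Eq. 2: 1.0(164.77) - 1.3(88.86) = 49.25
Eq. 3: 1.35(164.77) = 222.44
Eq. 4: 1.35(164.77) + 1.7(9.24) + 0.3(43.05) = 251.06
Eq. 5: 1.2(164.77) + 0.7(88.86) + 0.75(91.14) = 328.28
The controlling combination is 1, giving 340.90 kN.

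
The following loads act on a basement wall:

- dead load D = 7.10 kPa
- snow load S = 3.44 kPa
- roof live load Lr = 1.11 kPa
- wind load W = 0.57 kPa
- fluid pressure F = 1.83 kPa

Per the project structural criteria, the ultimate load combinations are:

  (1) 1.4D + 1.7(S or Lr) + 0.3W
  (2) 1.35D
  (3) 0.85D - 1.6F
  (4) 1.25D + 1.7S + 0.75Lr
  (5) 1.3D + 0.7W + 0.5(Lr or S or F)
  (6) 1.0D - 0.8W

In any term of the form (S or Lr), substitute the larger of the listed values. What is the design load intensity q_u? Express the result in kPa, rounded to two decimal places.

(S or Lr) → S = 3.44 kPa; (Lr or S or F) → S = 3.44 kPa.
(1) 1.4(7.10) + 1.7(3.44) + 0.3(0.57) = 9.94 + 5.85 + 0.17 = 15.96
(2) 1.35(7.10) = 9.59
(3) 0.85(7.10) - 1.6(1.83) = 6.04 - 2.93 = 3.11
(4) 1.25(7.10) + 1.7(3.44) + 0.75(1.11) = 8.88 + 5.85 + 0.83 = 15.56
(5) 1.3(7.10) + 0.7(0.57) + 0.5(3.44) = 9.23 + 0.40 + 1.72 = 11.35
(6) 1.0(7.10) - 0.8(0.57) = 7.10 - 0.46 = 6.64
The controlling combination is 1, giving 15.96 kPa.

15.96 kPa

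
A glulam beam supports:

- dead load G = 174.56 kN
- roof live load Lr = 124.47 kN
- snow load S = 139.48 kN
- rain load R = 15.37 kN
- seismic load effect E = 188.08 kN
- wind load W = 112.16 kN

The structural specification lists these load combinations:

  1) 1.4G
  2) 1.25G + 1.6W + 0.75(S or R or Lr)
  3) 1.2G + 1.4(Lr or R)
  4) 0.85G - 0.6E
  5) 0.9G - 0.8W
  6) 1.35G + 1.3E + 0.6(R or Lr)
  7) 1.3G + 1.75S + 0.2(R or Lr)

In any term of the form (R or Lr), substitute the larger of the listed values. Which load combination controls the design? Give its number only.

(S or R or Lr) → S = 139.48 kN; (Lr or R) → Lr = 124.47 kN; (R or Lr) → Lr = 124.47 kN.
1) 1.4(174.56) = 244.38
2) 1.25(174.56) + 1.6(112.16) + 0.75(139.48) = 218.20 + 179.46 + 104.61 = 502.27
3) 1.2(174.56) + 1.4(124.47) = 209.47 + 174.26 = 383.73
4) 0.85(174.56) - 0.6(188.08) = 148.38 - 112.85 = 35.53
5) 0.9(174.56) - 0.8(112.16) = 67.38
6) 1.35(174.56) + 1.3(188.08) + 0.6(124.47) = 235.66 + 244.50 + 74.68 = 554.84
7) 1.3(174.56) + 1.75(139.48) + 0.2(124.47) = 226.93 + 244.09 + 24.89 = 495.91
The largest value is 554.84 kN from combination 6.

Combination 6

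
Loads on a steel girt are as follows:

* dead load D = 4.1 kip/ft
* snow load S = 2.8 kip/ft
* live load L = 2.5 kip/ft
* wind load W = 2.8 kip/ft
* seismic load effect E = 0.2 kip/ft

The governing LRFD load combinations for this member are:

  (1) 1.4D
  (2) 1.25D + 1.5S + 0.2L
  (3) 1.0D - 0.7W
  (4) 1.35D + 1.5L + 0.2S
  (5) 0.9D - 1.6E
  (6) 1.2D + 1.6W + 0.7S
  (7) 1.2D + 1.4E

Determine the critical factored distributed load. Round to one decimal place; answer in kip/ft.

(1) 1.4(4.1) = 5.7
(2) 1.25(4.1) + 1.5(2.8) + 0.2(2.5) = 5.1 + 4.2 + 0.5 = 9.8
(3) 1.0(4.1) - 0.7(2.8) = 4.1 - 2.0 = 2.1
(4) 1.35(4.1) + 1.5(2.5) + 0.2(2.8) = 9.8
(5) 0.9(4.1) - 1.6(0.2) = 3.7 - 0.3 = 3.4
(6) 1.2(4.1) + 1.6(2.8) + 0.7(2.8) = 4.9 + 4.5 + 2.0 = 11.4
(7) 1.2(4.1) + 1.4(0.2) = 4.9 + 0.3 = 5.2
Combination 6 governs: w_u = 11.4 kip/ft.

11.4 kip/ft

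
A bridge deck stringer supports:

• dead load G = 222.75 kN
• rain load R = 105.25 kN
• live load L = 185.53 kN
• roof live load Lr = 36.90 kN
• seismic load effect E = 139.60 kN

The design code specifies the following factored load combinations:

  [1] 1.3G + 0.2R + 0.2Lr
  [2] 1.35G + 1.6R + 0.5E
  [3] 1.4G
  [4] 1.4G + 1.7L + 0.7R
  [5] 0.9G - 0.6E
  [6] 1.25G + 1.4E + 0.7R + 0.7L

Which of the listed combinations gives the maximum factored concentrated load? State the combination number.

Combination 4

[1] 1.3(222.75) + 0.2(105.25) + 0.2(36.90) = 289.58 + 21.05 + 7.38 = 318.01
[2] 1.35(222.75) + 1.6(105.25) + 0.5(139.60) = 300.71 + 168.40 + 69.80 = 538.91
[3] 1.4(222.75) = 311.85
[4] 1.4(222.75) + 1.7(185.53) + 0.7(105.25) = 311.85 + 315.40 + 73.68 = 700.93
[5] 0.9(222.75) - 0.6(139.60) = 200.48 - 83.76 = 116.72
[6] 1.25(222.75) + 1.4(139.60) + 0.7(105.25) + 0.7(185.53) = 677.42
The largest value is 700.93 kN from combination 4.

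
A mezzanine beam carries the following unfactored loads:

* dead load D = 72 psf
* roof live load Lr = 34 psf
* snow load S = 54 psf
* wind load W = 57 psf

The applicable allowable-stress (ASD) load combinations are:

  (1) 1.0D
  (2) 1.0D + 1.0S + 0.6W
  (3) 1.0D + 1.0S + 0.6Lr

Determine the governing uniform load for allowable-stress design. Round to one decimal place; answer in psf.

(1) 1.0(72) = 72.0
(2) 1.0(72) + 1.0(54) + 0.6(57) = 160.2
(3) 1.0(72) + 1.0(54) + 0.6(34) = 146.4
Maximum is from combination 2.

160.2 psf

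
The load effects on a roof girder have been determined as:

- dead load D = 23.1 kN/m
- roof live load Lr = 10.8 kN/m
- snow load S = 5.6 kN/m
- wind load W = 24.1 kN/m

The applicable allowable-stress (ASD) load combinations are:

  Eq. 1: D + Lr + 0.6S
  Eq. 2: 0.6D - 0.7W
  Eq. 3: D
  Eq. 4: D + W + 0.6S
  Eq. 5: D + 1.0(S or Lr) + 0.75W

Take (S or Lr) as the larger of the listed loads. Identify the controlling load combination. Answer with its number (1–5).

Combination 5

(S or Lr) → Lr = 10.8 kN/m.
Eq. 1: 1.0(23.1) + 1.0(10.8) + 0.6(5.6) = 37.26
Eq. 2: 0.6(23.1) - 0.7(24.1) = -3.01
Eq. 3: 1.0(23.1) = 23.10
Eq. 4: 1.0(23.1) + 1.0(24.1) + 0.6(5.6) = 50.56
Eq. 5: 1.0(23.1) + 1.0(10.8) + 0.75(24.1) = 51.98
The largest value is 51.98 kN/m from combination 5.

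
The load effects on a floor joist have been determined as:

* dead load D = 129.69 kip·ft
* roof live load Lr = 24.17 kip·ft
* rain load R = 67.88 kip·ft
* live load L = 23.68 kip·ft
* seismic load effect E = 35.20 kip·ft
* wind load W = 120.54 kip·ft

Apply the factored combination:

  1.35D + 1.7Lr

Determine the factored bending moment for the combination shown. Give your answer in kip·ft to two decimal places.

1.35(129.69) + 1.7(24.17) = 216.17
M_u = 216.17 kip·ft.

216.17 kip·ft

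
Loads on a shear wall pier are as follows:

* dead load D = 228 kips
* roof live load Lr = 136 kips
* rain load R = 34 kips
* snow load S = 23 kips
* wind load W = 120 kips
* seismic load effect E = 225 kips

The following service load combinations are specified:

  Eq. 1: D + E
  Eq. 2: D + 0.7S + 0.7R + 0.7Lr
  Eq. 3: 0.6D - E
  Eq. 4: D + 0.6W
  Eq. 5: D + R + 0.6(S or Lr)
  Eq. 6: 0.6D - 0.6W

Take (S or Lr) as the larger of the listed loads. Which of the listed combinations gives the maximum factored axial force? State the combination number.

(S or Lr) → Lr = 136 kips.
Eq. 1: 1.0(228) + 1.0(225) = 228.0 + 225.0 = 453.0
Eq. 2: 1.0(228) + 0.7(23) + 0.7(34) + 0.7(136) = 228.0 + 16.1 + 23.8 + 95.2 = 363.1
Eq. 3: 0.6(228) - 1.0(225) = 136.8 - 225.0 = -88.2
Eq. 4: 1.0(228) + 0.6(120) = 228.0 + 72.0 = 300.0
Eq. 5: 1.0(228) + 1.0(34) + 0.6(136) = 228.0 + 34.0 + 81.6 = 343.6
Eq. 6: 0.6(228) - 0.6(120) = 136.8 - 72.0 = 64.8
The largest value is 453.0 kips from combination 1.

Combination 1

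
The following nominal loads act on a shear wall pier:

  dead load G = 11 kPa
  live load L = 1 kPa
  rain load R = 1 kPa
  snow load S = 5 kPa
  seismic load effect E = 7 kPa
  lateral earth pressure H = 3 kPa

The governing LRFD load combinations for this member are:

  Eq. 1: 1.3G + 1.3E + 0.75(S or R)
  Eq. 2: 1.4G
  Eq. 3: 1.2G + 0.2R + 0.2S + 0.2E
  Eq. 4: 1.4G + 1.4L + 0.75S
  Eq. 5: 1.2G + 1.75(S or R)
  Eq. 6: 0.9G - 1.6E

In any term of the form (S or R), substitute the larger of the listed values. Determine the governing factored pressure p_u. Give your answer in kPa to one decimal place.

(S or R) → S = 5 kPa.
Eq. 1: 1.3(11) + 1.3(7) + 0.75(5) = 27.2
Eq. 2: 1.4(11) = 15.4
Eq. 3: 1.2(11) + 0.2(1) + 0.2(5) + 0.2(7) = 15.8
Eq. 4: 1.4(11) + 1.4(1) + 0.75(5) = 20.6
Eq. 5: 1.2(11) + 1.75(5) = 22.0
Eq. 6: 0.9(11) - 1.6(7) = -1.3
Maximum is from combination 1.

27.2 kPa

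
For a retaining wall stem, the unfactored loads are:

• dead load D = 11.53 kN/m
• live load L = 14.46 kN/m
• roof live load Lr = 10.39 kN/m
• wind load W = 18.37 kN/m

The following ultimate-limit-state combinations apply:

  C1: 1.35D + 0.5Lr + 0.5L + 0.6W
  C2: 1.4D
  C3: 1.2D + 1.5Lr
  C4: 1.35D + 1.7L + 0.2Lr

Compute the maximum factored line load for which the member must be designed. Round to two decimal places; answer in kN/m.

C1: 1.35(11.53) + 0.5(10.39) + 0.5(14.46) + 0.6(18.37) = 39.01
C2: 1.4(11.53) = 16.14
C3: 1.2(11.53) + 1.5(10.39) = 29.42
C4: 1.35(11.53) + 1.7(14.46) + 0.2(10.39) = 15.57 + 24.58 + 2.08 = 42.23
Maximum is from combination 4.

42.23 kN/m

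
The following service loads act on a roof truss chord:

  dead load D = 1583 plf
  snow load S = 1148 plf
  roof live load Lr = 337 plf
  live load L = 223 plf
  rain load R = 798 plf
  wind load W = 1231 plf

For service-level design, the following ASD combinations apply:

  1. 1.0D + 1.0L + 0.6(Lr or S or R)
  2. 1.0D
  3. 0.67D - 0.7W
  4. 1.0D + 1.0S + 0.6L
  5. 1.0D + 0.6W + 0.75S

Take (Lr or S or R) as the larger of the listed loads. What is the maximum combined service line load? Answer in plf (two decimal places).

(Lr or S or R) → S = 1148 plf.
1. 1.0(1583) + 1.0(223) + 0.6(1148) = 1583.00 + 223.00 + 688.80 = 2494.80
2. 1.0(1583) = 1583.00
3. 0.67(1583) - 0.7(1231) = 1060.61 - 861.70 = 198.91
4. 1.0(1583) + 1.0(1148) + 0.6(223) = 1583.00 + 1148.00 + 133.80 = 2864.80
5. 1.0(1583) + 0.6(1231) + 0.75(1148) = 1583.00 + 738.60 + 861.00 = 3182.60
Combination 5 governs: w = 3182.60 plf.

3182.60 plf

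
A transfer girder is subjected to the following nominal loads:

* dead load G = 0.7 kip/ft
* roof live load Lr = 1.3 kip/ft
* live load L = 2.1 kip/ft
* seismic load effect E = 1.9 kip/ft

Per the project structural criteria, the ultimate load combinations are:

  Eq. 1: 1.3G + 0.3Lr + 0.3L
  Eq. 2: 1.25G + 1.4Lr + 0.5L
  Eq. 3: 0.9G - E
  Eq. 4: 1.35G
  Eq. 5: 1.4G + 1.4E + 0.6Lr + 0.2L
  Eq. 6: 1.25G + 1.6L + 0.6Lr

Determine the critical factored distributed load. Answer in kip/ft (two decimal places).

Eq. 1: 1.3(0.7) + 0.3(1.3) + 0.3(2.1) = 1.93
Eq. 2: 1.25(0.7) + 1.4(1.3) + 0.5(2.1) = 3.75
Eq. 3: 0.9(0.7) - 1.0(1.9) = -1.27
Eq. 4: 1.35(0.7) = 0.95
Eq. 5: 1.4(0.7) + 1.4(1.9) + 0.6(1.3) + 0.2(2.1) = 4.84
Eq. 6: 1.25(0.7) + 1.6(2.1) + 0.6(1.3) = 5.02
Maximum is from combination 6.

5.02 kip/ft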